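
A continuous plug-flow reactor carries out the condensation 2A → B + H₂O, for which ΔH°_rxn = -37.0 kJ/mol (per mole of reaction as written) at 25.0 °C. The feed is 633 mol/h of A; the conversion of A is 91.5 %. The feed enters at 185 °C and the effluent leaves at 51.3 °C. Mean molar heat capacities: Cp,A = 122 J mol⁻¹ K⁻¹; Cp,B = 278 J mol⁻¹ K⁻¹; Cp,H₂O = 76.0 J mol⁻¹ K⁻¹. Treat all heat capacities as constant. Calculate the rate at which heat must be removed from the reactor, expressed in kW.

Q_out = 5.61 kW

Extent of reaction ξ = 0.915 × 633 / 2 = 289.6 mol/h
Reaction term: ξ·ΔH°_rxn = 289.6 × -37.0 = -10715 kJ/h
Sensible, feed 185→25 °C: -12356 kJ/h
Outlet flows (mol/h): A 53.805, B 289.6, H₂O 289.6
Sensible, products 25→51.3 °C: 2868.8 kJ/h
Q = ΔH = -20202 kJ/h = -5.6118 kW
Heat removed = 5.6118 kW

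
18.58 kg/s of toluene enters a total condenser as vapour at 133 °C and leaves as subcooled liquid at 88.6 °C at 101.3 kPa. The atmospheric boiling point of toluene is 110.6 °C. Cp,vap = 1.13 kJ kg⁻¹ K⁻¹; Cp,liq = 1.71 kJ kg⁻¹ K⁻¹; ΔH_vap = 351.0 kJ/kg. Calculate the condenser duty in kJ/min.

Q_c = 461000 kJ/min

vapour 133→110.6 °C: -25.312 kJ/kg
condensation at 110.6 °C: -351 kJ/kg
liquid 110.6→88.6 °C: -37.62 kJ/kg
Δh = -25.312 + -351 + -37.62 = -413.93 kJ/kg
Q = ṁ·Δh = 18.58 kg/s × -413.93 kJ/kg = -7690.9 kJ/s
|Q| = 7690.9 kW = 461450 kJ/min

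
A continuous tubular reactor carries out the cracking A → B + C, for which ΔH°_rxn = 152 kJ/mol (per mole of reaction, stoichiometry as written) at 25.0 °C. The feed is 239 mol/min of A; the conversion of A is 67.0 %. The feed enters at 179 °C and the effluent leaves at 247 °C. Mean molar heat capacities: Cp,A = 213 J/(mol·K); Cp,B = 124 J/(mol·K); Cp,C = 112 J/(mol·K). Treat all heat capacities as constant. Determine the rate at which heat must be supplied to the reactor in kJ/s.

Q_in = 477 kJ/s

Extent of reaction ξ = 0.670 × 239 = 160.13 mol/min
Reaction term: ξ·ΔH°_rxn = 160.13 × 152 = 24340 kJ/min
Sensible, feed 179→25 °C: -7839.7 kJ/min
Outlet flows (mol/min): A 78.87, B 160.13, C 160.13
Sensible, products 25→247 °C: 12119 kJ/min
Q = ΔH = 28619 kJ/min = 476.98 kW
Heat supplied = 476.98 kJ/s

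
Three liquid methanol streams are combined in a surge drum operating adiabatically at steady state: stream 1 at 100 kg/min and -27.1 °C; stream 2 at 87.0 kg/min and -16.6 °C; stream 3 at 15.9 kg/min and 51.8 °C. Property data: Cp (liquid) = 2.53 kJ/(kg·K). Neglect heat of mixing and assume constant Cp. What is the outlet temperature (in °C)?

T_out = -16.4 °C

Adiabatic, steady state ⇒ Σ ṁᵢCp,ᵢ(T_out − Tᵢ) = 0
Σ ṁᵢCp,ᵢTᵢ = 100×2.53×-27.1 + 87.0×2.53×-16.6 + 15.9×2.53×51.8 = -8426.4
Σ ṁᵢCp,ᵢ = 100×2.53 + 87.0×2.53 + 15.9×2.53 = 513.34
T_out = -8426.4 / 513.34 = -16.415 °C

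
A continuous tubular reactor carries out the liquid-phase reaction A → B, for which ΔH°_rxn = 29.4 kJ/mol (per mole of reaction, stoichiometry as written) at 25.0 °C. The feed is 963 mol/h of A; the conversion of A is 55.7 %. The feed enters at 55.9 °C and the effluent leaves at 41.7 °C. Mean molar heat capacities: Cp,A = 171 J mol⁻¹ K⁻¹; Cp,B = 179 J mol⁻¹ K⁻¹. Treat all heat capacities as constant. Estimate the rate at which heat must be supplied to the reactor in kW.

Extent of reaction ξ = 0.557 × 963 = 536.39 mol/h
Reaction term: ξ·ΔH°_rxn = 536.39 × 29.4 = 15770 kJ/h
Sensible, feed 55.9→25 °C: -5088.4 kJ/h
Outlet flows (mol/h): A 426.61, B 536.39
Sensible, products 25→41.7 °C: 2821.7 kJ/h
Q = ΔH = 13503 kJ/h = 3.7509 kW
Heat supplied = 3.7509 kW

Q_in = 3.75 kW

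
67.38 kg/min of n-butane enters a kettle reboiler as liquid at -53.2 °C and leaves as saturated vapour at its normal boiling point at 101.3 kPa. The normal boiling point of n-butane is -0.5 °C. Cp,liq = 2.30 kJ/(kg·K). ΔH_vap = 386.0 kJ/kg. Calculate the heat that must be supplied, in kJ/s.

Q = 570 kJ/s

liquid -53.2→-0.5 °C: 121.21 kJ/kg
vaporisation at -0.5 °C: 386 kJ/kg
Δh = 121.21 + 386 = 507.21 kJ/kg
Q = ṁ·Δh = 67.38 kg/min × 507.21 kJ/kg = 34176 kJ/min
|Q| = 569.6 kW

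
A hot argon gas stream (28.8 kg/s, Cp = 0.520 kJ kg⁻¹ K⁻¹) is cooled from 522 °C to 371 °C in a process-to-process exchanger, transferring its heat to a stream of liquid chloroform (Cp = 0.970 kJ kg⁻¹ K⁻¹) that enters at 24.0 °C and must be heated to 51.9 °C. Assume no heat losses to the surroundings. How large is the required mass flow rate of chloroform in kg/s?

Heat released by hot stream: Q = 28.8 × 0.520 × (522 − 371) = 2261.4 kJ/s
Energy balance on cold side (adiabatic exchanger): Q = ṁ_c·Cp_c·(T_c,out − T_c,in)
ṁ_c = 2261.4 / [0.970 × (51.9 − 24.0)] = 83.56 kg/s

ṁ_c = 83.6 kg/s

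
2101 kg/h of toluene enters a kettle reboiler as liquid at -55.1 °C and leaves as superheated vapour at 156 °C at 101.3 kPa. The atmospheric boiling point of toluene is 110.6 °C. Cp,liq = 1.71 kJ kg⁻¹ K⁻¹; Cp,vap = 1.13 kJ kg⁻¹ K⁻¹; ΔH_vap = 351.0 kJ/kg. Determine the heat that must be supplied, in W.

liquid -55.1→110.6 °C: 283.35 kJ/kg
vaporisation at 110.6 °C: 351 kJ/kg
vapour 110.6→156 °C: 51.302 kJ/kg
Δh = 283.35 + 351 + 51.302 = 685.65 kJ/kg
Q = ṁ·Δh = 2101 kg/h × 685.65 kJ/kg = 1.4405e+06 kJ/h
|Q| = 400.15 kW = 400150 W

Q = 400000 W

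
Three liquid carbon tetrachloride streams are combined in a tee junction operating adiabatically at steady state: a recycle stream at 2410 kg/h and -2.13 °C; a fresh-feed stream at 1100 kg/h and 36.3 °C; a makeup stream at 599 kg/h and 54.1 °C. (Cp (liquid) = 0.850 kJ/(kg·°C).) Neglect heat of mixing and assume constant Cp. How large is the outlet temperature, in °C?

No heat crosses the boundary, so H_out = H_in.
Σ ṁᵢCp,ᵢTᵢ = 2410×0.850×-2.13 + 1100×0.850×36.3 + 599×0.850×54.1 = 57122
Σ ṁᵢCp,ᵢ = 2410×0.850 + 1100×0.850 + 599×0.850 = 3492.7
T_out = 57122 / 3492.7 = 16.355 °C

T_out = 16.4 °C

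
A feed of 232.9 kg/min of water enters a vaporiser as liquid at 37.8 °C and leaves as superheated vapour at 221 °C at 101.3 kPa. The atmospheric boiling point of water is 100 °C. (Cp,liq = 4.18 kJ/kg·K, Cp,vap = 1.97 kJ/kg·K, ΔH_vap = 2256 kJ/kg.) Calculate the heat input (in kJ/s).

liquid 37.8→100 °C: 260 kJ/kg
vaporisation at 100 °C: 2256 kJ/kg
vapour 100→221 °C: 238.37 kJ/kg
Δh = 260 + 2256 + 238.37 = 2754.4 kJ/kg
Q = ṁ·Δh = 232.9 kg/min × 2754.4 kJ/kg = 641490 kJ/min
|Q| = 10692 kW

Q = 10700 kJ/s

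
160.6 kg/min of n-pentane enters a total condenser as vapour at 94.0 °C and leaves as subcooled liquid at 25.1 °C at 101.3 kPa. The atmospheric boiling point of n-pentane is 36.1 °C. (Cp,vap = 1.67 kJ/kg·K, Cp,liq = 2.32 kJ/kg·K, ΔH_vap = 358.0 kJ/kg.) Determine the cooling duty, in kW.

vapour 94.0→36.1 °C: -96.693 kJ/kg
condensation at 36.1 °C: -358 kJ/kg
liquid 36.1→25.1 °C: -25.52 kJ/kg
Δh = -96.693 + -358 + -25.52 = -480.21 kJ/kg
Q = ṁ·Δh = 160.6 kg/min × -480.21 kJ/kg = -77122 kJ/min
|Q| = 1285.4 kW

Q_c = 1290 kW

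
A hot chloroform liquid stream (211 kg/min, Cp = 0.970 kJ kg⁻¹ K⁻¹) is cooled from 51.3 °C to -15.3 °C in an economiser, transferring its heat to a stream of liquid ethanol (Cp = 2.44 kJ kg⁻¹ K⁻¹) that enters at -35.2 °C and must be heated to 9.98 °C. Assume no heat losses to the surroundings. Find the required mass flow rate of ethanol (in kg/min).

ṁ_c = 124 kg/min

Heat released by hot stream: Q = 211 × 0.970 × (51.3 − -15.3) = 13631 kJ/min
Energy balance on cold side (adiabatic exchanger): Q = ṁ_c·Cp_c·(T_c,out − T_c,in)
ṁ_c = 13631 / [2.44 × (9.98 − -35.2)] = 123.65 kg/min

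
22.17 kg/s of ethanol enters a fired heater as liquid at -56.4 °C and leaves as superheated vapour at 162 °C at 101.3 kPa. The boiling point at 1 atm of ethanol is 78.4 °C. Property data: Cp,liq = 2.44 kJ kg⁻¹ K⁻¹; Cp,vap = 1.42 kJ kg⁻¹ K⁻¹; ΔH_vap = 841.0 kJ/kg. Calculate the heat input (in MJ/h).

liquid -56.4→78.4 °C: 328.91 kJ/kg
vaporisation at 78.4 °C: 841 kJ/kg
vapour 78.4→162 °C: 118.71 kJ/kg
Δh = 328.91 + 841 + 118.71 = 1288.6 kJ/kg
Q = ṁ·Δh = 22.17 kg/s × 1288.6 kJ/kg = 28569 kJ/s
|Q| = 28569 kW = 102850 MJ/h

Q = 103000 MJ/h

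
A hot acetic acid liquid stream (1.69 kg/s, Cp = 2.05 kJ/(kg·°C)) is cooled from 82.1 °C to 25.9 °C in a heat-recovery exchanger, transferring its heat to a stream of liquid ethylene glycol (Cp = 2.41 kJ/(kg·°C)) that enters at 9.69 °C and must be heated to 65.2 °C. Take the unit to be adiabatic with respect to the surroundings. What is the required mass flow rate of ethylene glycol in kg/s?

ṁ_c = 1.46 kg/s

Heat released by hot stream: Q = 1.69 × 2.05 × (82.1 − 25.9) = 194.7 kJ/s
Energy balance on cold side (adiabatic exchanger): Q = ṁ_c·Cp_c·(T_c,out − T_c,in)
ṁ_c = 194.7 / [2.41 × (65.2 − 9.69)] = 1.4554 kg/s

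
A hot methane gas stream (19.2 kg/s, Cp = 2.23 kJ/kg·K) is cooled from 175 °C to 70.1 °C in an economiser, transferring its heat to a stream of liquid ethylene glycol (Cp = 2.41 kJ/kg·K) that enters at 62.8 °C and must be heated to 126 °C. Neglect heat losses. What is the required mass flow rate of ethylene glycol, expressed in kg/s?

Heat released by hot stream: Q = 19.2 × 2.23 × (175 − 70.1) = 4491.4 kJ/s
Energy balance on cold side (adiabatic exchanger): Q = ṁ_c·Cp_c·(T_c,out − T_c,in)
ṁ_c = 4491.4 / [2.41 × (126 − 62.8)] = 29.488 kg/s

ṁ_c = 29.5 kg/s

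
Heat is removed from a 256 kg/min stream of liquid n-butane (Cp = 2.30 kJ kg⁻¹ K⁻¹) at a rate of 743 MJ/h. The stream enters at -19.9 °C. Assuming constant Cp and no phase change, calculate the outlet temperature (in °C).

Q = 743 MJ/h = 12383 kJ/min
ΔT = Q/(ṁ·Cp) = 12383/(256×2.30) = 21.031 K
T_out = -19.9 − 21.031 = -40.931 °C

T_out = -40.9 °C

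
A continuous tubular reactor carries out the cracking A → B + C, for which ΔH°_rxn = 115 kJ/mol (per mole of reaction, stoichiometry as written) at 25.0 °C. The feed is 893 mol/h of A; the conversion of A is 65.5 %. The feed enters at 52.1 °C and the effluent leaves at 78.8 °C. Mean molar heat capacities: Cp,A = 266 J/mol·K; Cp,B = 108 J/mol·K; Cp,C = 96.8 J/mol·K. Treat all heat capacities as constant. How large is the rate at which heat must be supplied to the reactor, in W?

Extent of reaction ξ = 0.655 × 893 = 584.92 mol/h
Reaction term: ξ·ΔH°_rxn = 584.92 × 115 = 67265 kJ/h
Sensible, feed 52.1→25 °C: -6437.3 kJ/h
Outlet flows (mol/h): A 308.08, B 584.92, C 584.92
Sensible, products 25→78.8 °C: 10854 kJ/h
Q = ΔH = 71682 kJ/h = 19.912 kW
Heat supplied = 19912 W

Q_in = 19900 W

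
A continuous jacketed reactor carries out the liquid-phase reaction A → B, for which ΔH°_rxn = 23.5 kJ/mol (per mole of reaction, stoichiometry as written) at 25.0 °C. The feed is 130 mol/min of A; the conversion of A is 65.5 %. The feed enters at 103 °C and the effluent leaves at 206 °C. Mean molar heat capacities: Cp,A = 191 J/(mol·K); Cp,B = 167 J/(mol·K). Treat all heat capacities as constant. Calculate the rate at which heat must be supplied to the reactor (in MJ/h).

Q_in = 251 MJ/h

Extent of reaction ξ = 0.655 × 130 = 85.15 mol/min
Reaction term: ξ·ΔH°_rxn = 85.15 × 23.5 = 2001 kJ/min
Sensible, feed 103→25 °C: -1936.7 kJ/min
Outlet flows (mol/min): A 44.85, B 85.15
Sensible, products 25→206 °C: 4124.3 kJ/min
Q = ΔH = 4188.6 kJ/min = 69.81 kW
Heat supplied = 251.32 MJ/h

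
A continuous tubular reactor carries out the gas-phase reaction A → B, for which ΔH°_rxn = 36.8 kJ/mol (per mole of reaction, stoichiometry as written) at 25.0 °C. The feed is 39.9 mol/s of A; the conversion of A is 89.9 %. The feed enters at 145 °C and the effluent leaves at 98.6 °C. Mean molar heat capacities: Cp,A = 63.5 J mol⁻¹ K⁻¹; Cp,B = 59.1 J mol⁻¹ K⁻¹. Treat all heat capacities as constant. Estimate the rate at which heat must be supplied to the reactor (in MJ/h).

Extent of reaction ξ = 0.899 × 39.9 = 35.87 mol/s
Reaction term: ξ·ΔH°_rxn = 35.87 × 36.8 = 1320 kJ/s
Sensible, feed 145→25 °C: -304.04 kJ/s
Outlet flows (mol/s): A 4.0299, B 35.87
Sensible, products 25→98.6 °C: 174.86 kJ/s
Q = ΔH = 1190.8 kJ/s = 1190.8 kW
Heat supplied = 4287 MJ/h

Q_in = 4290 MJ/h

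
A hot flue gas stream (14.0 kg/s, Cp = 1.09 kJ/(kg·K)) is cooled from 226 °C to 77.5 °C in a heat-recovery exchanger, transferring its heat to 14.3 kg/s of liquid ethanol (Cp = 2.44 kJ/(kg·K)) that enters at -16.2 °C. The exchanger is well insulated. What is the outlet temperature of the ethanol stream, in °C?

T_c,out = 48.7 °C

Heat released by hot stream: Q = 14.0 × 1.09 × (226 − 77.5) = 2266.1 kJ/s
Energy balance on cold side (adiabatic exchanger): Q = ṁ_c·Cp_c·(T_c,out − T_c,in)
T_c,out = -16.2 + 2266.1/(14.3 × 2.44) = 48.746 °C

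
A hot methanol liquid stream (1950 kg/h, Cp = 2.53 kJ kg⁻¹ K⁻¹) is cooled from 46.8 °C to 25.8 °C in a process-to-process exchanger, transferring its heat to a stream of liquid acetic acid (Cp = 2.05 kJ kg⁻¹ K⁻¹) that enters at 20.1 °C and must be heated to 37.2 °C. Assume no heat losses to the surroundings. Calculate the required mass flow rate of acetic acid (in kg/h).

ṁ_c = 2960 kg/h

Heat released by hot stream: Q = 1950 × 2.53 × (46.8 − 25.8) = 103600 kJ/h
Energy balance on cold side (adiabatic exchanger): Q = ṁ_c·Cp_c·(T_c,out − T_c,in)
ṁ_c = 103600 / [2.05 × (37.2 − 20.1)] = 2955.5 kg/h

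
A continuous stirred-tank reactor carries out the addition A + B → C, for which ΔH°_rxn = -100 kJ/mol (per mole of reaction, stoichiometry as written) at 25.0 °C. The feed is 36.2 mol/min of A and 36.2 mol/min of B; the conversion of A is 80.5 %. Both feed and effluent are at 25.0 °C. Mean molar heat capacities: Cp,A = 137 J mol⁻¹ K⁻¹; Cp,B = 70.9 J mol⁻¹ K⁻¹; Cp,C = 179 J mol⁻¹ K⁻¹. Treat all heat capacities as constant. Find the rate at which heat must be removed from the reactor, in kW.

Extent of reaction ξ = 0.805 × 36.2 = 29.141 mol/min
Reaction term: ξ·ΔH°_rxn = 29.141 × -100 = -2914.1 kJ/min
Q = ΔH = -2914.1 kJ/min = -48.568 kW
Heat removed = 48.568 kW

Q_out = 48.6 kW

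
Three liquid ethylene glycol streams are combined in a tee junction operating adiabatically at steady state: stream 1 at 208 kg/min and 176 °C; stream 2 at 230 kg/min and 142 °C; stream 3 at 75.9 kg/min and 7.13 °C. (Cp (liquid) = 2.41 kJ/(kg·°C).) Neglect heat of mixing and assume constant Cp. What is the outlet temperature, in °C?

No heat crosses the boundary, so H_out = H_in.
Σ ṁᵢCp,ᵢTᵢ = 208×2.41×176 + 230×2.41×142 + 75.9×2.41×7.13 = 168240
Σ ṁᵢCp,ᵢ = 208×2.41 + 230×2.41 + 75.9×2.41 = 1238.5
T_out = 168240 / 1238.5 = 135.84 °C

T_out = 136 °C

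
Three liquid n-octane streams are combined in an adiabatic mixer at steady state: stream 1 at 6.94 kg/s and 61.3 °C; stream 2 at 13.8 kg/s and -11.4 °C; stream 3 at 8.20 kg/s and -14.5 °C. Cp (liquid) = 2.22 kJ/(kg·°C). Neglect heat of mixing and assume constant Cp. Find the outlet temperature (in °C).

T_out = 5.16 °C

No heat crosses the boundary, so H_out = H_in.
Σ ṁᵢCp,ᵢTᵢ = 6.94×2.22×61.3 + 13.8×2.22×-11.4 + 8.20×2.22×-14.5 = 331.23
Σ ṁᵢCp,ᵢ = 6.94×2.22 + 13.8×2.22 + 8.20×2.22 = 64.247
T_out = 331.23 / 64.247 = 5.1556 °C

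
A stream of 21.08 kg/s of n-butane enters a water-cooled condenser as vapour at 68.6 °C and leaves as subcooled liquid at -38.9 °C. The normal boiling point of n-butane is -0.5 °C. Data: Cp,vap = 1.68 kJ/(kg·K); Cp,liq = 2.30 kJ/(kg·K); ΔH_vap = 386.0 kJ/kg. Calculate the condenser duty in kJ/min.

Q_c = 747000 kJ/min

vapour 68.6→-0.5 °C: -116.09 kJ/kg
condensation at -0.5 °C: -386 kJ/kg
liquid -0.5→-38.9 °C: -88.32 kJ/kg
Δh = -116.09 + -386 + -88.32 = -590.41 kJ/kg
Q = ṁ·Δh = 21.08 kg/s × -590.41 kJ/kg = -12446 kJ/s
|Q| = 12446 kW = 746750 kJ/min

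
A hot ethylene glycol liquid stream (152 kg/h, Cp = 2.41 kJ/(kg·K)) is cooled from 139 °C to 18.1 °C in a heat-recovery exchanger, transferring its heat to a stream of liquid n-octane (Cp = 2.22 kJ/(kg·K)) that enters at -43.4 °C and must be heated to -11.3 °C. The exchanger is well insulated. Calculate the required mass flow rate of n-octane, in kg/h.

Heat released by hot stream: Q = 152 × 2.41 × (139 − 18.1) = 44288 kJ/h
Energy balance on cold side (adiabatic exchanger): Q = ṁ_c·Cp_c·(T_c,out − T_c,in)
ṁ_c = 44288 / [2.22 × (-11.3 − -43.4)] = 621.48 kg/h

ṁ_c = 621 kg/h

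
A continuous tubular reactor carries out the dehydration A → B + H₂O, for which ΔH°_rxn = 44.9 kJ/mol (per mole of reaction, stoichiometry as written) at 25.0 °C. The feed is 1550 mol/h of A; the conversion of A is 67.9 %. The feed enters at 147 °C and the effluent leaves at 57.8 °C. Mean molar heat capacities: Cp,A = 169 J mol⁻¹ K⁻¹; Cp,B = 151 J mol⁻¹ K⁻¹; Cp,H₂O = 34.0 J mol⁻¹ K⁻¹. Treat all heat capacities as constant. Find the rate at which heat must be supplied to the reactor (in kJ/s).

Q_in = 6.79 kJ/s

Extent of reaction ξ = 0.679 × 1550 = 1052.5 mol/h
Reaction term: ξ·ΔH°_rxn = 1052.5 × 44.9 = 47255 kJ/h
Sensible, feed 147→25 °C: -31958 kJ/h
Outlet flows (mol/h): A 497.55, B 1052.5, H₂O 1052.5
Sensible, products 25→57.8 °C: 9144.3 kJ/h
Q = ΔH = 24441 kJ/h = 6.7893 kW
Heat supplied = 6.7893 kJ/s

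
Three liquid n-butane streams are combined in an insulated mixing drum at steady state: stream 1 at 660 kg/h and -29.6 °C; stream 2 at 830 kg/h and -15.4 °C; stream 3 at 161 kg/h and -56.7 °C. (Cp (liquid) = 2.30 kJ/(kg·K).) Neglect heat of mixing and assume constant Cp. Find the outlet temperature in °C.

Energy balance with Q = 0: Σ ṁᵢCp,ᵢ(T_out − Tᵢ) = 0
T_out = Σ ṁᵢCp,ᵢTᵢ / Σ ṁᵢCp,ᵢ
      = -95327 / 3797.3 = -25.104 °C

T_out = -25.1 °C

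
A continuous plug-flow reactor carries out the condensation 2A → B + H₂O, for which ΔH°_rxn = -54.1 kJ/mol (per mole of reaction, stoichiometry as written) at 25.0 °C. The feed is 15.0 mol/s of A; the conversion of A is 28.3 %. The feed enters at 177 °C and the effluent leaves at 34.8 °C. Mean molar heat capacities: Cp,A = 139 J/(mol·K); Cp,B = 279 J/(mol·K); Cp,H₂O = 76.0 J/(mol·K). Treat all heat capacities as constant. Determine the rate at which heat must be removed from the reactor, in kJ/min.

Extent of reaction ξ = 0.283 × 15.0 / 2 = 2.1225 mol/s
Reaction term: ξ·ΔH°_rxn = 2.1225 × -54.1 = -114.83 kJ/s
Sensible, feed 177→25 °C: -316.92 kJ/s
Outlet flows (mol/s): A 10.755, B 2.1225, H₂O 2.1225
Sensible, products 25→34.8 °C: 22.035 kJ/s
Q = ΔH = -409.71 kJ/s = -409.71 kW
Heat removed = 24583 kJ/min

Q_out = 24600 kJ/min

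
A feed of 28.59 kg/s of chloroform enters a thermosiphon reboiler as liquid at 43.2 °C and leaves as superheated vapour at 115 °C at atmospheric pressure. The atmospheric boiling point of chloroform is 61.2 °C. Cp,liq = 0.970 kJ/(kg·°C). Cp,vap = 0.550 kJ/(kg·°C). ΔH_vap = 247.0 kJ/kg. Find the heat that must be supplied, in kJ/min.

liquid 43.2→61.2 °C: 17.46 kJ/kg
vaporisation at 61.2 °C: 247 kJ/kg
vapour 61.2→115 °C: 29.59 kJ/kg
Δh = 17.46 + 247 + 29.59 = 294.05 kJ/kg
Q = ṁ·Δh = 28.59 kg/s × 294.05 kJ/kg = 8406.9 kJ/s
|Q| = 8406.9 kW = 504410 kJ/min

Q = 504000 kJ/min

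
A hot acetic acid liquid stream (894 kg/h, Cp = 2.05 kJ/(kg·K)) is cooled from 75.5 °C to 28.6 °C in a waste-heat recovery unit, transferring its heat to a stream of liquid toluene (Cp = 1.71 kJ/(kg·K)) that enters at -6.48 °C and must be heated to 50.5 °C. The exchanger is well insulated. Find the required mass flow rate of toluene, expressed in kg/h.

Heat released by hot stream: Q = 894 × 2.05 × (75.5 − 28.6) = 85954 kJ/h
Energy balance on cold side (adiabatic exchanger): Q = ṁ_c·Cp_c·(T_c,out − T_c,in)
ṁ_c = 85954 / [1.71 × (50.5 − -6.48)] = 882.16 kg/h

ṁ_c = 882 kg/h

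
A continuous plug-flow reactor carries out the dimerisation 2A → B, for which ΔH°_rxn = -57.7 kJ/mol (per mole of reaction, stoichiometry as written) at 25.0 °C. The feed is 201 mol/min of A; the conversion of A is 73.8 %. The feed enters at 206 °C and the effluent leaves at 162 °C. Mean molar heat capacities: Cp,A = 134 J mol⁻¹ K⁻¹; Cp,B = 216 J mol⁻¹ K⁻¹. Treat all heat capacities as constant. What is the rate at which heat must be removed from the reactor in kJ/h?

Q_out = 360000 kJ/h

Extent of reaction ξ = 0.738 × 201 / 2 = 74.169 mol/min
Reaction term: ξ·ΔH°_rxn = 74.169 × -57.7 = -4279.6 kJ/min
Sensible, feed 206→25 °C: -4875.1 kJ/min
Outlet flows (mol/min): A 52.662, B 74.169
Sensible, products 25→162 °C: 3161.6 kJ/min
Q = ΔH = -5993 kJ/min = -99.884 kW
Heat removed = 359580 kJ/h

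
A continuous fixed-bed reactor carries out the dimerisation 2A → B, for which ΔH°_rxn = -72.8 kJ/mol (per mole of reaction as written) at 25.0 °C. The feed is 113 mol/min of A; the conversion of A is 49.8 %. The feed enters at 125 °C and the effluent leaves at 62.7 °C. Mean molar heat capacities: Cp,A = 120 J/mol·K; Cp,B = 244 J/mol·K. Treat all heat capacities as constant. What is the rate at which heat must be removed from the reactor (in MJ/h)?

Extent of reaction ξ = 0.498 × 113 / 2 = 28.137 mol/min
Reaction term: ξ·ΔH°_rxn = 28.137 × -72.8 = -2048.4 kJ/min
Sensible, feed 125→25 °C: -1356 kJ/min
Outlet flows (mol/min): A 56.726, B 28.137
Sensible, products 25→62.7 °C: 515.46 kJ/min
Q = ΔH = -2888.9 kJ/min = -48.149 kW
Heat removed = 173.34 MJ/h

Q_out = 173 MJ/h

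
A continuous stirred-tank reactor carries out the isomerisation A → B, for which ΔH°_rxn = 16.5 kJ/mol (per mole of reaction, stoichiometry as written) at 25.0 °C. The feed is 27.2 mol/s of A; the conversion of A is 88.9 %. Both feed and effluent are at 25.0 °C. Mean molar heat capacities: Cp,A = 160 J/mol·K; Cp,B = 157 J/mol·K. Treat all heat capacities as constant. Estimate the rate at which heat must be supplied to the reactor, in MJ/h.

Q_in = 1440 MJ/h

Extent of reaction ξ = 0.889 × 27.2 = 24.181 mol/s
Reaction term: ξ·ΔH°_rxn = 24.181 × 16.5 = 398.98 kJ/s
Q = ΔH = 398.98 kJ/s = 398.98 kW
Heat supplied = 1436.3 MJ/h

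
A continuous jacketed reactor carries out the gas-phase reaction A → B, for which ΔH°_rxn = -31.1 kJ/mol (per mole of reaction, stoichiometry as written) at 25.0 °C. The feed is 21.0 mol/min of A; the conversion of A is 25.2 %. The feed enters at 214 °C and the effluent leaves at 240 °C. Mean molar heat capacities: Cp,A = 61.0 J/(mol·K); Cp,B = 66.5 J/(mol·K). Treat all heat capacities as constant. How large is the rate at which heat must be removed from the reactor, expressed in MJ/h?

Q_out = 7.50 MJ/h

Extent of reaction ξ = 0.252 × 21.0 = 5.292 mol/min
Reaction term: ξ·ΔH°_rxn = 5.292 × -31.1 = -164.58 kJ/min
Sensible, feed 214→25 °C: -242.11 kJ/min
Outlet flows (mol/min): A 15.708, B 5.292
Sensible, products 25→240 °C: 281.67 kJ/min
Q = ΔH = -125.02 kJ/min = -2.0836 kW
Heat removed = 7.501 MJ/h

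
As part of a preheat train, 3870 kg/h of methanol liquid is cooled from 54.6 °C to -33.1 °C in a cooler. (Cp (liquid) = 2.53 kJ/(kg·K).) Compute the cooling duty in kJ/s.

Q_c = 239 kJ/s

Q = ṁ·Cp·ΔT = 3870 × 2.53 × (-33.1 − 54.6) = -858680 kJ/h
Converting: 858680 / 3600 s = 238.52 kW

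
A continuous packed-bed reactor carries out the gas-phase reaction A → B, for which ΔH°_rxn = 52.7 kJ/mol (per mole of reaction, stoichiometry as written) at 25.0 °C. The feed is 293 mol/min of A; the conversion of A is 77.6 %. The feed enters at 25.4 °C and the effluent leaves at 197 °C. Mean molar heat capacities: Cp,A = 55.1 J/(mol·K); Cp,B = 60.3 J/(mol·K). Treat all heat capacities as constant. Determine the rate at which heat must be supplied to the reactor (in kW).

Extent of reaction ξ = 0.776 × 293 = 227.37 mol/min
Reaction term: ξ·ΔH°_rxn = 227.37 × 52.7 = 11982 kJ/min
Sensible, feed 25.4→25 °C: -6.4577 kJ/min
Outlet flows (mol/min): A 65.632, B 227.37
Sensible, products 25→197 °C: 2980.2 kJ/min
Q = ΔH = 14956 kJ/min = 249.27 kW
Heat supplied = 249.27 kW

Q_in = 249 kW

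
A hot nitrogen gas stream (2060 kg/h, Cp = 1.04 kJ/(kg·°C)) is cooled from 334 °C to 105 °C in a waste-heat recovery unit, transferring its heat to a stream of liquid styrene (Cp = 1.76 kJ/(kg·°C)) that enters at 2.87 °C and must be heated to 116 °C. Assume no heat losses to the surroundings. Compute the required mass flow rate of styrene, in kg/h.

ṁ_c = 2460 kg/h

Heat released by hot stream: Q = 2060 × 1.04 × (334 − 105) = 490610 kJ/h
Energy balance on cold side (adiabatic exchanger): Q = ṁ_c·Cp_c·(T_c,out − T_c,in)
ṁ_c = 490610 / [1.76 × (116 − 2.87)] = 2464 kg/h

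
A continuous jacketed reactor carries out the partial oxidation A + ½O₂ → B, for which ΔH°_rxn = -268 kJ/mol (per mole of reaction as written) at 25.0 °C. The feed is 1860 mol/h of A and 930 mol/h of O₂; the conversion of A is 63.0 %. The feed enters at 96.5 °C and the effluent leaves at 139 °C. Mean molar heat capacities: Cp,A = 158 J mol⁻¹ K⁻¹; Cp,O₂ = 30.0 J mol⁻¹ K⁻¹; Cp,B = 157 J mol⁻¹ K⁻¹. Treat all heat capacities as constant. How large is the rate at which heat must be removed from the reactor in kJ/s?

Q_out = 84.0 kJ/s

Extent of reaction ξ = 0.630 × 1860 = 1171.8 mol/h
Reaction term: ξ·ΔH°_rxn = 1171.8 × -268 = -314040 kJ/h
Sensible, feed 96.5→25 °C: -23007 kJ/h
Outlet flows (mol/h): A 688.2, O₂ 344.1, B 1171.8
Sensible, products 25→139 °C: 34546 kJ/h
Q = ΔH = -302500 kJ/h = -84.029 kW
Heat removed = 84.029 kJ/s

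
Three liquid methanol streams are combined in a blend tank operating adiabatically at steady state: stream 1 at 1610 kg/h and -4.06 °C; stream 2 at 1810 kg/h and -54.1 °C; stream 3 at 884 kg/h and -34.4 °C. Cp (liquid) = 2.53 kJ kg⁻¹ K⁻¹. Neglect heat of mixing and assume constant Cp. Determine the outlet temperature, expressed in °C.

T_out = -31.3 °C

Adiabatic, steady state ⇒ Σ ṁᵢCp,ᵢ(T_out − Tᵢ) = 0
Σ ṁᵢCp,ᵢTᵢ = 1610×2.53×-4.06 + 1810×2.53×-54.1 + 884×2.53×-34.4 = -341210
Σ ṁᵢCp,ᵢ = 1610×2.53 + 1810×2.53 + 884×2.53 = 10889
T_out = -341210 / 10889 = -31.335 °C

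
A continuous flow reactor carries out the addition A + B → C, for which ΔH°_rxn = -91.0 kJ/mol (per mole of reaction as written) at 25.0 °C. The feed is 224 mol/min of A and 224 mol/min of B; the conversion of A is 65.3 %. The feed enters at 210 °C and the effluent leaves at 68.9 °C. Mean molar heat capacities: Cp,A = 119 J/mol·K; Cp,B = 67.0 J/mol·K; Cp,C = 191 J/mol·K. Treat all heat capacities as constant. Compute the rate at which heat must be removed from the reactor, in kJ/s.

Extent of reaction ξ = 0.653 × 224 = 146.27 mol/min
Reaction term: ξ·ΔH°_rxn = 146.27 × -91.0 = -13311 kJ/min
Sensible, feed 210→25 °C: -7707.8 kJ/min
Outlet flows (mol/min): A 77.728, B 77.728, C 146.27
Sensible, products 25→68.9 °C: 1861.2 kJ/min
Q = ΔH = -19157 kJ/min = -319.29 kW
Heat removed = 319.29 kJ/s

Q_out = 319 kJ/s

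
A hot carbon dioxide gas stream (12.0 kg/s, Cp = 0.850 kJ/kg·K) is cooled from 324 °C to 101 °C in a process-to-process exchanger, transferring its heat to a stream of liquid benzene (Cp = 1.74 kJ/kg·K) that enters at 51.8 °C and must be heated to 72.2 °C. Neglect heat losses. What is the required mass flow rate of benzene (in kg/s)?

Heat released by hot stream: Q = 12.0 × 0.850 × (324 − 101) = 2274.6 kJ/s
Energy balance on cold side (adiabatic exchanger): Q = ṁ_c·Cp_c·(T_c,out − T_c,in)
ṁ_c = 2274.6 / [1.74 × (72.2 − 51.8)] = 64.08 kg/s

ṁ_c = 64.1 kg/s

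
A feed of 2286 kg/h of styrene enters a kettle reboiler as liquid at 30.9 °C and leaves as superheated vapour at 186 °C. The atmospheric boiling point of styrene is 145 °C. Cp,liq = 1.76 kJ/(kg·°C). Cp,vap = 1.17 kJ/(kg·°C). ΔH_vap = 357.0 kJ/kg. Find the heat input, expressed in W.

liquid 30.9→145 °C: 200.82 kJ/kg
vaporisation at 145 °C: 357 kJ/kg
vapour 145→186 °C: 47.97 kJ/kg
Δh = 200.82 + 357 + 47.97 = 605.79 kJ/kg
Q = ṁ·Δh = 2286 kg/h × 605.79 kJ/kg = 1.3848e+06 kJ/h
|Q| = 384.67 kW = 384670 W

Q = 385000 W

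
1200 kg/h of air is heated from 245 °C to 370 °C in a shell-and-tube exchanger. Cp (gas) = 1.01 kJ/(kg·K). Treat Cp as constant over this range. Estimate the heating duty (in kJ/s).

Q = 42.1 kJ/s

Q = ṁ·Cp·ΔT = 1200 × 1.01 × (370 − 245) = 151500 kJ/h
Converting: 151500 / 3600 s = 42.083 kW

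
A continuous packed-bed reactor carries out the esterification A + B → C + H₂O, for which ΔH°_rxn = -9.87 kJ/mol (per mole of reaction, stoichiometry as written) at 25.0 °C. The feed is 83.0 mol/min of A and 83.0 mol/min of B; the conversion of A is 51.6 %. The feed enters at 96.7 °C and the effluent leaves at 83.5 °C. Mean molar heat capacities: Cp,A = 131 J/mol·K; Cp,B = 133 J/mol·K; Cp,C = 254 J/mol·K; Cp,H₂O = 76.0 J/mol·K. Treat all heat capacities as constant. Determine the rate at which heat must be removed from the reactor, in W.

Q_out = 9110 W

Extent of reaction ξ = 0.516 × 83.0 = 42.828 mol/min
Reaction term: ξ·ΔH°_rxn = 42.828 × -9.87 = -422.71 kJ/min
Sensible, feed 96.7→25 °C: -1571.1 kJ/min
Outlet flows (mol/min): A 40.172, B 40.172, C 42.828, H₂O 42.828
Sensible, products 25→83.5 °C: 1447.2 kJ/min
Q = ΔH = -546.59 kJ/min = -9.1099 kW
Heat removed = 9109.9 W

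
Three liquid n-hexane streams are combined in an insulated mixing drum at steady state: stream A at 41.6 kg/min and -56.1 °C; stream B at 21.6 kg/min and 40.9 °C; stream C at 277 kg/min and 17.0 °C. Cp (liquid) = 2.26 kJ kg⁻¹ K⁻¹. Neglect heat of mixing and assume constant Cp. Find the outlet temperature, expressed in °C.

Energy balance with Q = 0: Σ ṁᵢCp,ᵢ(T_out − Tᵢ) = 0
T_out = Σ ṁᵢCp,ᵢTᵢ / Σ ṁᵢCp,ᵢ
      = 7364.6 / 768.85 = 9.5787 °C

T_out = 9.58 °C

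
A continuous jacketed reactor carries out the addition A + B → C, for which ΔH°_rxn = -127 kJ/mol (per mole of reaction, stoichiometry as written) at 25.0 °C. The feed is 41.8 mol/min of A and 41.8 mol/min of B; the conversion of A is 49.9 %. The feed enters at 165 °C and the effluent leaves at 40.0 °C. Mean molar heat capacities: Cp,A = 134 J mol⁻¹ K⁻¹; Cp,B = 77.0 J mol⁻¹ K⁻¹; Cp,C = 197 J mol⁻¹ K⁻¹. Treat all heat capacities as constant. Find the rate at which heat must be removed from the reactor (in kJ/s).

Extent of reaction ξ = 0.499 × 41.8 = 20.858 mol/min
Reaction term: ξ·ΔH°_rxn = 20.858 × -127 = -2649 kJ/min
Sensible, feed 165→25 °C: -1234.8 kJ/min
Outlet flows (mol/min): A 20.942, B 20.942, C 20.858
Sensible, products 25→40.0 °C: 127.92 kJ/min
Q = ΔH = -3755.8 kJ/min = -62.597 kW
Heat removed = 62.597 kJ/s

Q_out = 62.6 kJ/s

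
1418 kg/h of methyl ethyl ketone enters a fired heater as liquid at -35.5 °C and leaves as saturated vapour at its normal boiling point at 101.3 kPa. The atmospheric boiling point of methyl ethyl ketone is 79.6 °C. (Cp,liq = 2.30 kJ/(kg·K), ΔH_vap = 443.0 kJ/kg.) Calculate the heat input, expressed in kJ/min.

liquid -35.5→79.6 °C: 264.73 kJ/kg
vaporisation at 79.6 °C: 443 kJ/kg
Δh = 264.73 + 443 = 707.73 kJ/kg
Q = ṁ·Δh = 1418 kg/h × 707.73 kJ/kg = 1.0036e+06 kJ/h
|Q| = 278.77 kW = 16726 kJ/min

Q = 16700 kJ/min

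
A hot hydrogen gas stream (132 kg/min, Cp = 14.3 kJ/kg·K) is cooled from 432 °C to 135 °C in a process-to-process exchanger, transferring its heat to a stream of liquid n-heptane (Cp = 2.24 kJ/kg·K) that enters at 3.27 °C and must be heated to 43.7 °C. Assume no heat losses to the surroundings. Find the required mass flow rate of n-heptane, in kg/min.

Heat released by hot stream: Q = 132 × 14.3 × (432 − 135) = 560620 kJ/min
Energy balance on cold side (adiabatic exchanger): Q = ṁ_c·Cp_c·(T_c,out − T_c,in)
ṁ_c = 560620 / [2.24 × (43.7 − 3.27)] = 6190.3 kg/min

ṁ_c = 6190 kg/min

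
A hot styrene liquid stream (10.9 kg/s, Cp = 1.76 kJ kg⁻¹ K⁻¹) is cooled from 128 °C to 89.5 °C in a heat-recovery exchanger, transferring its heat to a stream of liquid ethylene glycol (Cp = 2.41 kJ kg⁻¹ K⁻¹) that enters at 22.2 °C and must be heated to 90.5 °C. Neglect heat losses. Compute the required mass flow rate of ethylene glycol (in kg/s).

ṁ_c = 4.49 kg/s

Heat released by hot stream: Q = 10.9 × 1.76 × (128 − 89.5) = 738.58 kJ/s
Energy balance on cold side (adiabatic exchanger): Q = ṁ_c·Cp_c·(T_c,out − T_c,in)
ṁ_c = 738.58 / [2.41 × (90.5 − 22.2)] = 4.4871 kg/s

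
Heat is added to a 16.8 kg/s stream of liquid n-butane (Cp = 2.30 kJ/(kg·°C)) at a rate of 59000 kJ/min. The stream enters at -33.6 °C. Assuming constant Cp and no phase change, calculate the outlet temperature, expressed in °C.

T_out = -8.15 °C

Q = 59000 kJ/min = 983.33 kJ/s
ΔT = Q/(ṁ·Cp) = 983.33/(16.8×2.30) = 25.449 K
T_out = -33.6 + 25.449 = -8.1514 °C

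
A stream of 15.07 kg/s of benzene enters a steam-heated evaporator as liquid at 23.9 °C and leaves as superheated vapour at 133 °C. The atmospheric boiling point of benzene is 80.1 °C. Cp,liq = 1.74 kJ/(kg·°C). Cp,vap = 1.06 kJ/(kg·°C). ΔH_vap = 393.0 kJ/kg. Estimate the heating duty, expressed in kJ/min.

liquid 23.9→80.1 °C: 97.788 kJ/kg
vaporisation at 80.1 °C: 393 kJ/kg
vapour 80.1→133 °C: 56.074 kJ/kg
Δh = 97.788 + 393 + 56.074 = 546.86 kJ/kg
Q = ṁ·Δh = 15.07 kg/s × 546.86 kJ/kg = 8241.2 kJ/s
|Q| = 8241.2 kW = 494470 kJ/min

Q = 494000 kJ/min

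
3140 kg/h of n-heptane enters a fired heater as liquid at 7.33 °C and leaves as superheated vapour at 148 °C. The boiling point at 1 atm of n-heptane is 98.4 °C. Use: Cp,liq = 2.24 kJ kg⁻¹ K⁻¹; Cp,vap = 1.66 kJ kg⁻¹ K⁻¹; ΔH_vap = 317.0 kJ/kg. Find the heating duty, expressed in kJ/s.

Q = 526 kJ/s

liquid 7.33→98.4 °C: 204 kJ/kg
vaporisation at 98.4 °C: 317 kJ/kg
vapour 98.4→148 °C: 82.336 kJ/kg
Δh = 204 + 317 + 82.336 = 603.33 kJ/kg
Q = ṁ·Δh = 3140 kg/h × 603.33 kJ/kg = 1.8945e+06 kJ/h
|Q| = 526.24 kW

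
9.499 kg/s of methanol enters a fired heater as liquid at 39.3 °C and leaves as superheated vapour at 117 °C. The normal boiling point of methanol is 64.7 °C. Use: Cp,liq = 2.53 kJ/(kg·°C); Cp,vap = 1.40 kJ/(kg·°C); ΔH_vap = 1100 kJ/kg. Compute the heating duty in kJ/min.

Q = 705000 kJ/min

liquid 39.3→64.7 °C: 64.262 kJ/kg
vaporisation at 64.7 °C: 1100 kJ/kg
vapour 64.7→117 °C: 73.22 kJ/kg
Δh = 64.262 + 1100 + 73.22 = 1237.5 kJ/kg
Q = ṁ·Δh = 9.499 kg/s × 1237.5 kJ/kg = 11755 kJ/s
|Q| = 11755 kW = 705290 kJ/min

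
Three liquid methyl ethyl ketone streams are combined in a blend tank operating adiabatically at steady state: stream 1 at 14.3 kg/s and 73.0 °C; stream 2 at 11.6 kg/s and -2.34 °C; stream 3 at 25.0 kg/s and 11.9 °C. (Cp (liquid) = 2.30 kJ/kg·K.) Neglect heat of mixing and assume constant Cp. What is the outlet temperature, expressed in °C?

No heat crosses the boundary, so H_out = H_in.
Σ ṁᵢCp,ᵢTᵢ = 14.3×2.30×73.0 + 11.6×2.30×-2.34 + 25.0×2.30×11.9 = 3022.8
Σ ṁᵢCp,ᵢ = 14.3×2.30 + 11.6×2.30 + 25.0×2.30 = 117.07
T_out = 3022.8 / 117.07 = 25.82 °C

T_out = 25.8 °C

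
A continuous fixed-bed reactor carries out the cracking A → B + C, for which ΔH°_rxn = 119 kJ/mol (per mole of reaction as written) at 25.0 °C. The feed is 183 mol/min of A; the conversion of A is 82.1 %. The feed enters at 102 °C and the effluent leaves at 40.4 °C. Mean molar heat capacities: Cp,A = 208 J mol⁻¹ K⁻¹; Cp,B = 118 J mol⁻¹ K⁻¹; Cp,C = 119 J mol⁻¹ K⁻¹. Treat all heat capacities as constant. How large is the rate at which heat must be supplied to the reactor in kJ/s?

Extent of reaction ξ = 0.821 × 183 = 150.24 mol/min
Reaction term: ξ·ΔH°_rxn = 150.24 × 119 = 17879 kJ/min
Sensible, feed 102→25 °C: -2930.9 kJ/min
Outlet flows (mol/min): A 32.757, B 150.24, C 150.24
Sensible, products 25→40.4 °C: 653.28 kJ/min
Q = ΔH = 15601 kJ/min = 260.02 kW
Heat supplied = 260.02 kJ/s

Q_in = 260 kJ/s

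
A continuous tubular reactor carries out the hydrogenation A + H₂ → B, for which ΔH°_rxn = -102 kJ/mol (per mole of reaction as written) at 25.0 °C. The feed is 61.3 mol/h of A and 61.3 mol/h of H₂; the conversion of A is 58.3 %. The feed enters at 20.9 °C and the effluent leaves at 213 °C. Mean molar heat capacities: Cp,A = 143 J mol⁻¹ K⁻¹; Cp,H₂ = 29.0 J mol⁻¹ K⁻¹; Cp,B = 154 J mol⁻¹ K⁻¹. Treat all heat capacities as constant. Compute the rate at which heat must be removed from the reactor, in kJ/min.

Q_out = 29.0 kJ/min

Extent of reaction ξ = 0.583 × 61.3 = 35.738 mol/h
Reaction term: ξ·ΔH°_rxn = 35.738 × -102 = -3645.3 kJ/h
Sensible, feed 20.9→25 °C: 43.229 kJ/h
Outlet flows (mol/h): A 25.562, H₂ 25.562, B 35.738
Sensible, products 25→213 °C: 1861.3 kJ/h
Q = ΔH = -1740.8 kJ/h = -0.48355 kW
Heat removed = 29.013 kJ/min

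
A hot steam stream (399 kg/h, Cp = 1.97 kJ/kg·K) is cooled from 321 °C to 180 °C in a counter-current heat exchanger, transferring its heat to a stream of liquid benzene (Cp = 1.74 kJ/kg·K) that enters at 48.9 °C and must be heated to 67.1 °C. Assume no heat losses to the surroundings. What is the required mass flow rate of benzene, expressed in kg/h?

Heat released by hot stream: Q = 399 × 1.97 × (321 − 180) = 110830 kJ/h
Energy balance on cold side (adiabatic exchanger): Q = ṁ_c·Cp_c·(T_c,out − T_c,in)
ṁ_c = 110830 / [1.74 × (67.1 − 48.9)] = 3499.8 kg/h

ṁ_c = 3500 kg/h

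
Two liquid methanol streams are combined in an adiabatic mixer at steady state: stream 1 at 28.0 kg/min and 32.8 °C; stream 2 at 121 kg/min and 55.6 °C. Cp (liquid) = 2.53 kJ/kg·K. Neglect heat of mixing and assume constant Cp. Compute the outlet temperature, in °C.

T_out = 51.3 °C

No heat crosses the boundary, so H_out = H_in.
T_out = Σ ṁᵢCp,ᵢTᵢ / Σ ṁᵢCp,ᵢ
      = 19344 / 376.97 = 51.315 °C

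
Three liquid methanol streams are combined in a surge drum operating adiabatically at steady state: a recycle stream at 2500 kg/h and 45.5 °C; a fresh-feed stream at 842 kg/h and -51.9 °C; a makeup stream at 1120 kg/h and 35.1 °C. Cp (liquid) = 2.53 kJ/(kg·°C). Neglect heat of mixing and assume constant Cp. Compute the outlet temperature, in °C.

No heat crosses the boundary, so H_out = H_in.
T_out = Σ ṁᵢCp,ᵢTᵢ / Σ ṁᵢCp,ᵢ
      = 276690 / 11289 = 24.51 °C

T_out = 24.5 °C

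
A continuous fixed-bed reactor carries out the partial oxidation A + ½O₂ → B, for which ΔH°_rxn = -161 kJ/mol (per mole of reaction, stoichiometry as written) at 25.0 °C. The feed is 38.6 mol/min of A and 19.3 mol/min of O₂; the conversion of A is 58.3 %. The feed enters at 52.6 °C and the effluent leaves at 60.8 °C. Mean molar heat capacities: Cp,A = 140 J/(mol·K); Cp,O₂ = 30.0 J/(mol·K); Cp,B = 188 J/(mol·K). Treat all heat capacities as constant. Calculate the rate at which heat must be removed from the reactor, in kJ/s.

Q_out = 59.1 kJ/s

Extent of reaction ξ = 0.583 × 38.6 = 22.504 mol/min
Reaction term: ξ·ΔH°_rxn = 22.504 × -161 = -3623.1 kJ/min
Sensible, feed 52.6→25 °C: -165.13 kJ/min
Outlet flows (mol/min): A 16.096, O₂ 8.0481, B 22.504
Sensible, products 25→60.8 °C: 240.78 kJ/min
Q = ΔH = -3547.5 kJ/min = -59.124 kW
Heat removed = 59.124 kJ/s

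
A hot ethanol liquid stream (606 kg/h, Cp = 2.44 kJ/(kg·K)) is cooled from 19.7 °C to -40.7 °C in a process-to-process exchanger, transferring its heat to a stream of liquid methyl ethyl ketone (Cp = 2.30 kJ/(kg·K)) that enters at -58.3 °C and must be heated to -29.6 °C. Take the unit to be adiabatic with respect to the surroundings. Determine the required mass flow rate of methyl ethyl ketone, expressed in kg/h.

ṁ_c = 1350 kg/h

Heat released by hot stream: Q = 606 × 2.44 × (19.7 − -40.7) = 89310 kJ/h
Energy balance on cold side (adiabatic exchanger): Q = ṁ_c·Cp_c·(T_c,out − T_c,in)
ṁ_c = 89310 / [2.30 × (-29.6 − -58.3)] = 1353 kg/h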